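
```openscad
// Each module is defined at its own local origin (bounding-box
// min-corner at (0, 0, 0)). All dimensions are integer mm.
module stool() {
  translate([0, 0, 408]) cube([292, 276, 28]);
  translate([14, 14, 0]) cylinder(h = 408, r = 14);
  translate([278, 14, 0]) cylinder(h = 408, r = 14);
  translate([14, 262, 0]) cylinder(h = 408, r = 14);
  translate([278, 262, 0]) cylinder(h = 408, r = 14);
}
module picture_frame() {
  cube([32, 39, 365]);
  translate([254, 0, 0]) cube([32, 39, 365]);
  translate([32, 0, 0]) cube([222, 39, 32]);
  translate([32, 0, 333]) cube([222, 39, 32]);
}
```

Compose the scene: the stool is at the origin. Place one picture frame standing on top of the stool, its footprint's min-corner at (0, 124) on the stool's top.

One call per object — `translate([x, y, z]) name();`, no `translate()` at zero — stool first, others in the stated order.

stool();
translate([0, 124, 436]) picture_frame();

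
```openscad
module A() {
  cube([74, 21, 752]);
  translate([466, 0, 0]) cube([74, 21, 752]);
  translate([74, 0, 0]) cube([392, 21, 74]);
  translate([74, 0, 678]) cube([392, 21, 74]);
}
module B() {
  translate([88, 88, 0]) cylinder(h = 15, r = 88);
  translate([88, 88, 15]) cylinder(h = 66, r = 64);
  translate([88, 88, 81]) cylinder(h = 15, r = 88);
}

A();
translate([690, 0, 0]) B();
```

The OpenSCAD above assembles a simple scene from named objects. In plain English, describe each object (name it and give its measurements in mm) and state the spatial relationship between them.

A is a rectangular picture frame lying in the x–z plane (depth along y). The opening is 392 mm wide (x) by 604 mm tall (z), surrounded by a border 74 mm wide on all four sides. The frame is 21 mm deep and is made of two full-height vertical stiles with two horizontal rails fitted between them.

B is a spool: two coaxial disc flanges of radius 88 mm and thickness 15 mm, joined by a core cylinder of radius 64 mm and height 66 mm. The lower flange rests on z = 0 and the three cylinders share a vertical axis.

The spool is on the floor beside the picture frame on its +x side.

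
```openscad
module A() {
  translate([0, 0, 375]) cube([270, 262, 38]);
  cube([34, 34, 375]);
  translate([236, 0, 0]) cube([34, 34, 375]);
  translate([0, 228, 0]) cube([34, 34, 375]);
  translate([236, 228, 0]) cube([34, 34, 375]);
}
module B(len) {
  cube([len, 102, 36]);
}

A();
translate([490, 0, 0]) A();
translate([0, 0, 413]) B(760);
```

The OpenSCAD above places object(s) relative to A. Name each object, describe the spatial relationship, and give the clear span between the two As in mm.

Second stool starts at x = 490; first ends at x = 270; clear span = 490 − 270 = 220 mm.

A is a stool. B is a beam. A beam spans the tops of two stools. The clear span between the two stools is 220 mm.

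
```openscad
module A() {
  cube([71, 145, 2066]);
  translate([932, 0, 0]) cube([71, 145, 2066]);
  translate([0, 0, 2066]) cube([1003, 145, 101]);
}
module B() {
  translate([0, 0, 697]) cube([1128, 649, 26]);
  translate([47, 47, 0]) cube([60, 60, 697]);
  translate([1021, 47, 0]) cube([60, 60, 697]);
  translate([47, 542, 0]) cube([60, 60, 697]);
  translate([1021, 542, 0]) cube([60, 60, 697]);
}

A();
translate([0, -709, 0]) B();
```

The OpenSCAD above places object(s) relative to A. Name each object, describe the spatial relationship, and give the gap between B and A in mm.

A is a door frame. B is a table. The table is on the floor beside the door frame on its −y side. The gap between the table and the door frame is 60 mm.

The table's nearest face is 60 mm from the door frame's −y face.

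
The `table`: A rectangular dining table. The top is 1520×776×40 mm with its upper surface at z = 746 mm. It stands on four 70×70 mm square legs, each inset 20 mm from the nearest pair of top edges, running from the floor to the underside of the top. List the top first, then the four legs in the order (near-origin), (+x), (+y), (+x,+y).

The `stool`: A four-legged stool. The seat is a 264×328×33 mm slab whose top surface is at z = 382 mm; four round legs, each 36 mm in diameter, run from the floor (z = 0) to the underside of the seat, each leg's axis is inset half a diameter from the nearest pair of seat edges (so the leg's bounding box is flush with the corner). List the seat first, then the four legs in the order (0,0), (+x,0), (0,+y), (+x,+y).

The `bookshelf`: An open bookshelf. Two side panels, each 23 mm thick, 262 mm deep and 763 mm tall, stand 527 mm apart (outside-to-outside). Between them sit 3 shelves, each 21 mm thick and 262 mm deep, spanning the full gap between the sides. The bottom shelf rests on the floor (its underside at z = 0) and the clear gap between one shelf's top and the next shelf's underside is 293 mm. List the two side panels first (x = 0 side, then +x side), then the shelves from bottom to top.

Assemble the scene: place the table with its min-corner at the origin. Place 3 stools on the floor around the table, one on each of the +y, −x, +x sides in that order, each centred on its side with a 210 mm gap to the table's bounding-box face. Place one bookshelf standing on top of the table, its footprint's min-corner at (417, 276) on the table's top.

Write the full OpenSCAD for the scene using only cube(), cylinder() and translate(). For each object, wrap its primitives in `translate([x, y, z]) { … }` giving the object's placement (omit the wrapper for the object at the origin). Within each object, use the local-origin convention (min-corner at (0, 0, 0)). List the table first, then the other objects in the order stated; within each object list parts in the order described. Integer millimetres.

translate([0, 0, 706]) cube([1520, 776, 40]);
translate([20, 20, 0]) cube([70, 70, 706]);
translate([1430, 20, 0]) cube([70, 70, 706]);
translate([20, 686, 0]) cube([70, 70, 706]);
translate([1430, 686, 0]) cube([70, 70, 706]);
translate([628, 986, 0]) {
  translate([0, 0, 349]) cube([264, 328, 33]);
  translate([18, 18, 0]) cylinder(h = 349, r = 18);
  translate([246, 18, 0]) cylinder(h = 349, r = 18);
  translate([18, 310, 0]) cylinder(h = 349, r = 18);
  translate([246, 310, 0]) cylinder(h = 349, r = 18);
}
translate([-474, 224, 0]) {
  translate([0, 0, 349]) cube([264, 328, 33]);
  translate([18, 18, 0]) cylinder(h = 349, r = 18);
  translate([246, 18, 0]) cylinder(h = 349, r = 18);
  translate([18, 310, 0]) cylinder(h = 349, r = 18);
  translate([246, 310, 0]) cylinder(h = 349, r = 18);
}
translate([1730, 224, 0]) {
  translate([0, 0, 349]) cube([264, 328, 33]);
  translate([18, 18, 0]) cylinder(h = 349, r = 18);
  translate([246, 18, 0]) cylinder(h = 349, r = 18);
  translate([18, 310, 0]) cylinder(h = 349, r = 18);
  translate([246, 310, 0]) cylinder(h = 349, r = 18);
}
translate([417, 276, 746]) {
  cube([23, 262, 763]);
  translate([504, 0, 0]) cube([23, 262, 763]);
  translate([23, 0, 0]) cube([481, 262, 21]);
  translate([23, 0, 314]) cube([481, 262, 21]);
  translate([23, 0, 628]) cube([481, 262, 21]);
}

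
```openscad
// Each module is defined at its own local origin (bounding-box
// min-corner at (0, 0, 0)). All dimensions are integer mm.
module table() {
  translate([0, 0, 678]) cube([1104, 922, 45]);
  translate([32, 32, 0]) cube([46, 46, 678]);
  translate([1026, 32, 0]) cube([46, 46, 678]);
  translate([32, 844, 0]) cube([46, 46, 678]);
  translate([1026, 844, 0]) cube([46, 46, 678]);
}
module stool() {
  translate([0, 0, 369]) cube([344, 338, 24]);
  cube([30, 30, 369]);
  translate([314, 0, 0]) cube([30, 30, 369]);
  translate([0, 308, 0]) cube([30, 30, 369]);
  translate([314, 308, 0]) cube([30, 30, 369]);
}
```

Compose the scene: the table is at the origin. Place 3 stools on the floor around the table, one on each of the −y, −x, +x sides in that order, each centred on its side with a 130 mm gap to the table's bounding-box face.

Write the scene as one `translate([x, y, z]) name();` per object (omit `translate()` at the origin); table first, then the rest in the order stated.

table();
translate([380, -468, 0]) stool();
translate([-474, 292, 0]) stool();
translate([1234, 292, 0]) stool();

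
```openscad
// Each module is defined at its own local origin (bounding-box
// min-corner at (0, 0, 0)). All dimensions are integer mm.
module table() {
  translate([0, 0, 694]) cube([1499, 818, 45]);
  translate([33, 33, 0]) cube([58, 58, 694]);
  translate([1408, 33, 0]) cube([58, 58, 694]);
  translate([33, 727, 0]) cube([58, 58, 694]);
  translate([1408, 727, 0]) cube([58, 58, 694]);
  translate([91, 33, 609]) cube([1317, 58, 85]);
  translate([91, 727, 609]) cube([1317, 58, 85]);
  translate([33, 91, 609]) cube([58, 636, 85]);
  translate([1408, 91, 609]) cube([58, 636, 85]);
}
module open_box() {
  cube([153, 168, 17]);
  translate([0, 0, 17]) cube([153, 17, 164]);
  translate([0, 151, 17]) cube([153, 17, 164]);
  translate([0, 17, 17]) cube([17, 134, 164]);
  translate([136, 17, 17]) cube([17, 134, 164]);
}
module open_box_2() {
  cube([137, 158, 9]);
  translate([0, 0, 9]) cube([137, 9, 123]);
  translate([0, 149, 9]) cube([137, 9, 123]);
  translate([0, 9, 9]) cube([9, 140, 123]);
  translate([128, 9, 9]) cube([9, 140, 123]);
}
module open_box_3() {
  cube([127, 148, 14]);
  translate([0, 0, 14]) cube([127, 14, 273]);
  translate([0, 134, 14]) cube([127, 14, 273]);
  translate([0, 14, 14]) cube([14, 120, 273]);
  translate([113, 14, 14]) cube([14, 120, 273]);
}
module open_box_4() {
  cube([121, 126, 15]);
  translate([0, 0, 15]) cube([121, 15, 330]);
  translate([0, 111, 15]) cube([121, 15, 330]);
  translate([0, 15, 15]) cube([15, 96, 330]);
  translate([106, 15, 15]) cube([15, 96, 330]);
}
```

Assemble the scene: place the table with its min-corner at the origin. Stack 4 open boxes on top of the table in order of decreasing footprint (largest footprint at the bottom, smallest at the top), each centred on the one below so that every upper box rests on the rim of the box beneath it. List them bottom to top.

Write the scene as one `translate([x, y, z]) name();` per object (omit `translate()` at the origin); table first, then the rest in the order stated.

table();
translate([673, 325, 739]) open_box();
translate([681, 330, 920]) open_box_2();
translate([686, 335, 1052]) open_box_3();
translate([689, 346, 1339]) open_box_4();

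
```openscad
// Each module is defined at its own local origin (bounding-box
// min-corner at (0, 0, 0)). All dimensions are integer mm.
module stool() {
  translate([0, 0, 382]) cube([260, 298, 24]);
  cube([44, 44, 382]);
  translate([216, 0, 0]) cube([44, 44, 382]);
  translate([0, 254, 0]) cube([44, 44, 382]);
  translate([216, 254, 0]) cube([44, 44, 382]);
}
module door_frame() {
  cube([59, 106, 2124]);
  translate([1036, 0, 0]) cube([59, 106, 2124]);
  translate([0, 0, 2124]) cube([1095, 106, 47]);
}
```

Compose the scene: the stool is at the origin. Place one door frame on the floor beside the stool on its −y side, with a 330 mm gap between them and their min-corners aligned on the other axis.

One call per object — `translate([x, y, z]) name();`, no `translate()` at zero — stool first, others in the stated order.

stool();
translate([0, -436, 0]) door_frame();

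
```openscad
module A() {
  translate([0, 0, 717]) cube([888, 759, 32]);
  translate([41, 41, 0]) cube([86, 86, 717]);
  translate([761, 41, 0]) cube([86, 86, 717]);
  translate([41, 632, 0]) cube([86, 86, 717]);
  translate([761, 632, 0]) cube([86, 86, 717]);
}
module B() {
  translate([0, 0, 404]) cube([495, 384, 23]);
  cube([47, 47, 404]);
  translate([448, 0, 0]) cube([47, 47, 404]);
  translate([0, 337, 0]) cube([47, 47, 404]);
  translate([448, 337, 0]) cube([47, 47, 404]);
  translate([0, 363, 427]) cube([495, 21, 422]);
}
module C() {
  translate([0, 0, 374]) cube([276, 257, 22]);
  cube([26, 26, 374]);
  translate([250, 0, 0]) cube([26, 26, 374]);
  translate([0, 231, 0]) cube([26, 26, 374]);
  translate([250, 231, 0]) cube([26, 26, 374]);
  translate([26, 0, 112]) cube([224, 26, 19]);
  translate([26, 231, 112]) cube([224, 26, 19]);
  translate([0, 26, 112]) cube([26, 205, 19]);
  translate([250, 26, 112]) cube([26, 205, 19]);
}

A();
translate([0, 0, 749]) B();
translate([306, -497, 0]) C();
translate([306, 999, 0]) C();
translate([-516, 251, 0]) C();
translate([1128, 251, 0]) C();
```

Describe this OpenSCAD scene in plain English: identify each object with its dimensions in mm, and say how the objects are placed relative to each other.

A is a table with a 888×759 mm rectangular top, 32 mm thick, top surface at z = 749 mm, supported by four 86×86 mm square legs, each inset 41 mm from the nearest pair of top edges, running from the floor.

B is a chair: 495×384 mm seat, 23 mm thick, top at z = 427 mm, on four 47 mm square corner legs flush with the seat edges. A 21 mm thick backrest slab spans the full seat width, extending 422 mm above the seat top, its back face flush with the seat's +y edge.

C is a four-legged stool. The seat is 276×257 mm, 22 mm thick, top at z = 396 mm. It stands on four square legs, each 26×26 mm in cross-section, from z = 0 to the seat underside, each flush with a corner of the seat. Four stretchers, 26 mm wide and 19 mm tall, connect adjacent legs with their undersides at z = 112 mm, each running between the inner faces of the legs it joins and aligned with the legs' outer faces on the other axis.

The chair is on top of the table. Four stools sit around the table at the −y, +y, −x, +x sides.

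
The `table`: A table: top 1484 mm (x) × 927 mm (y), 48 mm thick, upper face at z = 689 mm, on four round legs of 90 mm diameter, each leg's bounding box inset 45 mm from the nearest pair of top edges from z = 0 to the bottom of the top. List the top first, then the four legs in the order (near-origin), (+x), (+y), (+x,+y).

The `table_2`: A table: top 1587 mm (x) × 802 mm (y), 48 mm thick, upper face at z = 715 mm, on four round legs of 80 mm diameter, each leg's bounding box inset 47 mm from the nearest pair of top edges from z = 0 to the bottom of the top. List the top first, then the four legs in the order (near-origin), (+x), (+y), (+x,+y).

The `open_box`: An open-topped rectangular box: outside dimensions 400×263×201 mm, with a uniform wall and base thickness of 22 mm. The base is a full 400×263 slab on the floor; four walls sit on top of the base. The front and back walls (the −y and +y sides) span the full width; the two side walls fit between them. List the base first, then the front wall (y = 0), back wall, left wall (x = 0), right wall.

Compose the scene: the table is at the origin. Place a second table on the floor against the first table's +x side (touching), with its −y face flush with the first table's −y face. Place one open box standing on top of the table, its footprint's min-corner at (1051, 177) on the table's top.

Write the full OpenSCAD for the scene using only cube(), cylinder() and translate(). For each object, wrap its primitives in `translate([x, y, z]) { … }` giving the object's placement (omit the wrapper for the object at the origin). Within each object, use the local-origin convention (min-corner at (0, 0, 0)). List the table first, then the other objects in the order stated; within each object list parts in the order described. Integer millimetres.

translate([0, 0, 641]) cube([1484, 927, 48]);
translate([90, 90, 0]) cylinder(h = 641, r = 45);
translate([1394, 90, 0]) cylinder(h = 641, r = 45);
translate([90, 837, 0]) cylinder(h = 641, r = 45);
translate([1394, 837, 0]) cylinder(h = 641, r = 45);
translate([1484, 0, 0]) {
  translate([0, 0, 667]) cube([1587, 802, 48]);
  translate([87, 87, 0]) cylinder(h = 667, r = 40);
  translate([1500, 87, 0]) cylinder(h = 667, r = 40);
  translate([87, 715, 0]) cylinder(h = 667, r = 40);
  translate([1500, 715, 0]) cylinder(h = 667, r = 40);
}
translate([1051, 177, 689]) {
  cube([400, 263, 22]);
  translate([0, 0, 22]) cube([400, 22, 179]);
  translate([0, 241, 22]) cube([400, 22, 179]);
  translate([0, 22, 22]) cube([22, 219, 179]);
  translate([378, 22, 22]) cube([22, 219, 179]);
}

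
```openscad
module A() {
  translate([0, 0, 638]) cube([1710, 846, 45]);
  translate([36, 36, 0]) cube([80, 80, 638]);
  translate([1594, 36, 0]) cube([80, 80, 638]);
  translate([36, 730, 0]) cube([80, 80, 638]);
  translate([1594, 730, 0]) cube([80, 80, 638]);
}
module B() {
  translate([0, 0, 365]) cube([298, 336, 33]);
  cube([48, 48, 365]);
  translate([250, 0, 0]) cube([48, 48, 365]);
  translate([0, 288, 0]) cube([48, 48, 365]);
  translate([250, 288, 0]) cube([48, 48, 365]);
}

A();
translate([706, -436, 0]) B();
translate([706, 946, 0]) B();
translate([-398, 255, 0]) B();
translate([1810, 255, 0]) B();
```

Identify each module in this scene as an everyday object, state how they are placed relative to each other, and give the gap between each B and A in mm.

Each stool's nearest face is 100 mm from the table's bounding box.

A is a table. B is a stool. Four stools sit around the table at the −y, +y, −x, +x sides. The gap between each stool and the table is 100 mm.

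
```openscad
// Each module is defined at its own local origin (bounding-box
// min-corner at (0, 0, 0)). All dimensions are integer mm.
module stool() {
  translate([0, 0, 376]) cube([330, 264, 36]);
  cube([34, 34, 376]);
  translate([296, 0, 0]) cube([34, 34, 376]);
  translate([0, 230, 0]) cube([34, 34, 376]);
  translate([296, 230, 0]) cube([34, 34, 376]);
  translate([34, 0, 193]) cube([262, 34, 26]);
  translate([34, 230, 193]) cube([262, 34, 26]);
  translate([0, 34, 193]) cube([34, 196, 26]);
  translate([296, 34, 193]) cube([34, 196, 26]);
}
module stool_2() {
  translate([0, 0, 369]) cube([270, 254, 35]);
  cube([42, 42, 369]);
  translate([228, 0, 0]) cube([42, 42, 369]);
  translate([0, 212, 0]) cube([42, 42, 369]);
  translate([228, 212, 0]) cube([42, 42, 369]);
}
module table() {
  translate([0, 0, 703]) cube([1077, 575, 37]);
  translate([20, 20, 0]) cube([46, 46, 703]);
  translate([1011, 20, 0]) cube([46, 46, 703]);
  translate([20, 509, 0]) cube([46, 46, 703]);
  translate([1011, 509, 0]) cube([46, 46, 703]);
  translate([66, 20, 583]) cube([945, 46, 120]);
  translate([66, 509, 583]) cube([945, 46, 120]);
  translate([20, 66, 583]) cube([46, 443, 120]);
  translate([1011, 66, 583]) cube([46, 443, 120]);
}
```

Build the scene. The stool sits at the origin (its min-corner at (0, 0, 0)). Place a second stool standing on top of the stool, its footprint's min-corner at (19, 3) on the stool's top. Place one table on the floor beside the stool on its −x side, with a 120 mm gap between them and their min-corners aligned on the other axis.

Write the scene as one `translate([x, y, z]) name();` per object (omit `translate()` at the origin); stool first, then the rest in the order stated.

stool();
translate([19, 3, 412]) stool_2();
translate([-1197, 0, 0]) table();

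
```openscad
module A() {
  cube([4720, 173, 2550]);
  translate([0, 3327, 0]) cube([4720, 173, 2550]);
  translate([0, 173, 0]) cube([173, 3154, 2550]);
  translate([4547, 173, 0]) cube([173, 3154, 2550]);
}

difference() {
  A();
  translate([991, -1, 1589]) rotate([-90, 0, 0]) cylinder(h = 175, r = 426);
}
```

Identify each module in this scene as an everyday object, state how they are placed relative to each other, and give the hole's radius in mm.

A is a house frame. The house frame has a circular hole through its front wall. The hole's radius is 426 mm.

The subtracted cylinder has r = 426 mm.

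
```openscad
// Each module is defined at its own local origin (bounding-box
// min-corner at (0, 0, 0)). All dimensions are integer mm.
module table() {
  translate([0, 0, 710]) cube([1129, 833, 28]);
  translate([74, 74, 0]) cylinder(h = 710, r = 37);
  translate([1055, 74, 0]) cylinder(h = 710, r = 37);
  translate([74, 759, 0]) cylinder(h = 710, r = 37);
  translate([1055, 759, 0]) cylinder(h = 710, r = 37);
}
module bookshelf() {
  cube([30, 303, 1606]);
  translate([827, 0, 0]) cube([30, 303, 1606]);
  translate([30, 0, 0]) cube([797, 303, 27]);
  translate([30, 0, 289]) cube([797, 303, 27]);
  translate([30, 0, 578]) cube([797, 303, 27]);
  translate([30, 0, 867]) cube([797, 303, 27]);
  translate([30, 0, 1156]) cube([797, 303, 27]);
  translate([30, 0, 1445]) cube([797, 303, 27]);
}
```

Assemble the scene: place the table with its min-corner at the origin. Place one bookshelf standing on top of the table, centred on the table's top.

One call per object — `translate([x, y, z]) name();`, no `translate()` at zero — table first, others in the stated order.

table();
translate([136, 265, 738]) bookshelf();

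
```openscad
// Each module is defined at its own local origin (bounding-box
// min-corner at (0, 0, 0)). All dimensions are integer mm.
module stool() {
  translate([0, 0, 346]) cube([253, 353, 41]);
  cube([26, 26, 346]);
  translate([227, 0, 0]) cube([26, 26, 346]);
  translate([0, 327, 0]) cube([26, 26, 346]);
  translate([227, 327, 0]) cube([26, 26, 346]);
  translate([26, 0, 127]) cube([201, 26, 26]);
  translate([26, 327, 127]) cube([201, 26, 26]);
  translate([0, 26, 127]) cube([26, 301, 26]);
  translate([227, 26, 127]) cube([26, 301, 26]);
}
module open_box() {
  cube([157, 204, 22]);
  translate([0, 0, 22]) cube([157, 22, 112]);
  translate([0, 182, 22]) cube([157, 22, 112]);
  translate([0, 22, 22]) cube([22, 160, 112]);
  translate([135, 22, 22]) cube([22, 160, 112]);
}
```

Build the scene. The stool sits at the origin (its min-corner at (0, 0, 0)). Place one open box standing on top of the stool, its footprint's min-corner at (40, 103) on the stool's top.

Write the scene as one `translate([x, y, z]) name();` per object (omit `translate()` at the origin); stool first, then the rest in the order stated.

stool();
translate([40, 103, 387]) open_box();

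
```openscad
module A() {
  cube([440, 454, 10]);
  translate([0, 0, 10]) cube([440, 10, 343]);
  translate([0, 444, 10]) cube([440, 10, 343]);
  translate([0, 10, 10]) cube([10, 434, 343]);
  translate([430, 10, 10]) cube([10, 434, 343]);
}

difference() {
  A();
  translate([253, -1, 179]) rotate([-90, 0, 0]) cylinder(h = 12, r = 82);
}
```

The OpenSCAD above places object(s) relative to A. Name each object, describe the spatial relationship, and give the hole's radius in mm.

A is an open box. The open box has a circular hole through its front wall. The hole's radius is 82 mm.

The subtracted cylinder has r = 82 mm.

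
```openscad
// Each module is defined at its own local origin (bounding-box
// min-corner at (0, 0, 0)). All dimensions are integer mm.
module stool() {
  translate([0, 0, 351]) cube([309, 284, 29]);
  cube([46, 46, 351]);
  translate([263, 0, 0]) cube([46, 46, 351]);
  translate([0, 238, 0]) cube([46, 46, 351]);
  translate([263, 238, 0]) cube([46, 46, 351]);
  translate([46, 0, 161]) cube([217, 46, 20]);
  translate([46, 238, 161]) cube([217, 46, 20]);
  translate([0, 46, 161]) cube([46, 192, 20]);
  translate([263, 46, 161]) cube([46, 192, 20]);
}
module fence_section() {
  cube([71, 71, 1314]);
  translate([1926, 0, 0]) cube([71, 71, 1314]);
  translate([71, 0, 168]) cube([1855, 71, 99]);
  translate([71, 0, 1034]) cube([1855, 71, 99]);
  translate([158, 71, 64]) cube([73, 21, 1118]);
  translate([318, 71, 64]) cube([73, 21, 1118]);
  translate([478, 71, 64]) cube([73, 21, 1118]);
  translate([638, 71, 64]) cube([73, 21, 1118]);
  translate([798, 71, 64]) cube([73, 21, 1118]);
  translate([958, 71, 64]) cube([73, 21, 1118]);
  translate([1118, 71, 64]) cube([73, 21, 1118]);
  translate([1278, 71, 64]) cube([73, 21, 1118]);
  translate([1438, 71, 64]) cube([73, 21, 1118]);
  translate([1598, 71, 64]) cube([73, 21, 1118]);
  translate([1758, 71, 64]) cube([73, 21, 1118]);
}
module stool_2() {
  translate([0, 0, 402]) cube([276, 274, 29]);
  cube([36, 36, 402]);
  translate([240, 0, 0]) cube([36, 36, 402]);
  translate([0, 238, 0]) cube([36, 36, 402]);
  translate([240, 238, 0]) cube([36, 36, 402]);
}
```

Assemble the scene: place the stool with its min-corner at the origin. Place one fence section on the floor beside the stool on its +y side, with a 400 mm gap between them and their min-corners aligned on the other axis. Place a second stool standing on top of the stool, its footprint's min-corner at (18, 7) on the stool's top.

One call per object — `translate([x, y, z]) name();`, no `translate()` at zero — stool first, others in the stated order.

stool();
translate([0, 684, 0]) fence_section();
translate([18, 7, 380]) stool_2();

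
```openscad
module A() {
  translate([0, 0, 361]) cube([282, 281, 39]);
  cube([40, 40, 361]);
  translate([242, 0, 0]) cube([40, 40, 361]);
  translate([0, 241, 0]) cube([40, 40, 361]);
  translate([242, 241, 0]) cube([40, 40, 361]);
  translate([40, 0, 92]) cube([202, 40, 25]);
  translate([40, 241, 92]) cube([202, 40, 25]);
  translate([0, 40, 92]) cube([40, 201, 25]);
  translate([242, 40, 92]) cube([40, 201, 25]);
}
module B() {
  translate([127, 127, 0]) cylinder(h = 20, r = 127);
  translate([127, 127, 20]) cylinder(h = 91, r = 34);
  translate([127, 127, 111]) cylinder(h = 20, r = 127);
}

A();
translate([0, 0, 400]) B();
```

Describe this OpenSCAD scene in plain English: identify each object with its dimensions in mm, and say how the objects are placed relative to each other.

A is a four-legged stool. The seat is 282×281 mm, 39 mm thick, top at z = 400 mm. It stands on four square legs, each 40×40 mm in cross-section, from z = 0 to the seat underside, each flush with a corner of the seat. Four stretchers, 40 mm wide and 25 mm tall, connect adjacent legs with their undersides at z = 92 mm, each running between the inner faces of the legs it joins and aligned with the legs' outer faces on the other axis.

B is a spool: two coaxial disc flanges of radius 127 mm and thickness 20 mm, joined by a core cylinder of radius 34 mm and height 91 mm. The lower flange rests on z = 0 and the three cylinders share a vertical axis.

The spool is on top of the stool.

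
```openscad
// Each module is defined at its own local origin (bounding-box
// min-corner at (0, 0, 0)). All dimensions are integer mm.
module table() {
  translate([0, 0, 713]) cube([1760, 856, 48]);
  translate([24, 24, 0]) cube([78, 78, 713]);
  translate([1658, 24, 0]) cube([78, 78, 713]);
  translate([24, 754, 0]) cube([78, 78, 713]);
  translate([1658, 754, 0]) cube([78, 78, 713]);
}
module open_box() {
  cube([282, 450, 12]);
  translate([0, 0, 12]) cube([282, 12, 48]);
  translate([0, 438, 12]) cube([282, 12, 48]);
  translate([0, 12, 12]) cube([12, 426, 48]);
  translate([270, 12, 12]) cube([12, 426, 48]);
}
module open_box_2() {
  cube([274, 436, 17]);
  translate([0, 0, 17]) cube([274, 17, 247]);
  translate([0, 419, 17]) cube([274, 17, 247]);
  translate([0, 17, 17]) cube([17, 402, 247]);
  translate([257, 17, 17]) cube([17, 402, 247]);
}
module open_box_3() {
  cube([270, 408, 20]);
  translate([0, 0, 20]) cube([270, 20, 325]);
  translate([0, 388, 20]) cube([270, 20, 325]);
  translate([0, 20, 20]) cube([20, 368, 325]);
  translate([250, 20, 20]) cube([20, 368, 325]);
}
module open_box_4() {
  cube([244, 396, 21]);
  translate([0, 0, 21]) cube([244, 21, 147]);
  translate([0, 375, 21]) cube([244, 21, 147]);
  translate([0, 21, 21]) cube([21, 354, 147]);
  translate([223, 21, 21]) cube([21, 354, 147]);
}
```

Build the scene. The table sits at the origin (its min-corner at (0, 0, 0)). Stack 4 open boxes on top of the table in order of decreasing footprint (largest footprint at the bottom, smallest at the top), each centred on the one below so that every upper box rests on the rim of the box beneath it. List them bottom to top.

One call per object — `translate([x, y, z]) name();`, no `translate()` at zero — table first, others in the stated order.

table();
translate([739, 203, 761]) open_box();
translate([743, 210, 821]) open_box_2();
translate([745, 224, 1085]) open_box_3();
translate([758, 230, 1430]) open_box_4();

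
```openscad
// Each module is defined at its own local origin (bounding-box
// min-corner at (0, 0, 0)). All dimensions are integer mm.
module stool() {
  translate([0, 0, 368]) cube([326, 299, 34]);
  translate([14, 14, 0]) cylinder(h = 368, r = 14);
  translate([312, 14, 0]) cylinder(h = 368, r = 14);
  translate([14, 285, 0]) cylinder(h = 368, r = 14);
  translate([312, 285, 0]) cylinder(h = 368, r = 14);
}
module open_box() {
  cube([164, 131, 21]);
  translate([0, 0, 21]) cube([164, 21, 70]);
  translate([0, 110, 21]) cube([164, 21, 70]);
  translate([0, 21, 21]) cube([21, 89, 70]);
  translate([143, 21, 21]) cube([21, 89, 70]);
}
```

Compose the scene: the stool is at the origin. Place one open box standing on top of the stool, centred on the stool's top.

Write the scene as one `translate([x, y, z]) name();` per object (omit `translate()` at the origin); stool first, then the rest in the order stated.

stool();
translate([81, 84, 402]) open_box();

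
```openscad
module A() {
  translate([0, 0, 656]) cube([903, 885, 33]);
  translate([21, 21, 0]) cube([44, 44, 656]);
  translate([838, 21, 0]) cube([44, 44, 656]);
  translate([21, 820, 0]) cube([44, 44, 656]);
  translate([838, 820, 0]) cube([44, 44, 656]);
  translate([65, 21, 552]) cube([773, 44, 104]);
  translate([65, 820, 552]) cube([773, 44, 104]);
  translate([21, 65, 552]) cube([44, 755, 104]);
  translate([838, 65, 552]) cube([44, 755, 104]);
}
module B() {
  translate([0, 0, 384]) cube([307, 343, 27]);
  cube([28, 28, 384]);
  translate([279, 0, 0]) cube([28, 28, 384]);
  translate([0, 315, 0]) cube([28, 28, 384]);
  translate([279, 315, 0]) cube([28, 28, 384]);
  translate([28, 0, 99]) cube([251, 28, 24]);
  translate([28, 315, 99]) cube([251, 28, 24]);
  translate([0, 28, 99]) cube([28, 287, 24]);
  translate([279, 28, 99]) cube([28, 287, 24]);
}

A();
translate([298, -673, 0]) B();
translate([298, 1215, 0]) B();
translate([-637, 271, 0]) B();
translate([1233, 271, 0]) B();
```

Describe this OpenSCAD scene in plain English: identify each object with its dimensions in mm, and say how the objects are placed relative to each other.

A is a table: top 903 mm (x) × 885 mm (y), 33 mm thick, upper face at z = 689 mm, on four 44×44 mm square legs, each inset 21 mm from the nearest pair of top edges, running from z = 0 to the bottom of the top. Four apron rails, 44 mm thick and 104 mm tall, run between adjacent legs with their top edges flush with the underside of the top and their outer faces flush with the legs' outer faces.

B is a simple wooden stool: a rectangular seat 307 mm (x) by 343 mm (y), 27 mm thick, top face at z = 411 mm, on four square legs, each 28×28 mm in cross-section. The legs rest on z = 0, each flush with a corner of the seat. Four stretchers, 28 mm wide and 24 mm tall, connect adjacent legs with their undersides at z = 99 mm, each running between the inner faces of the legs it joins and aligned with the legs' outer faces on the other axis.

Four stools sit around the table at the −y, +y, −x, +x sides.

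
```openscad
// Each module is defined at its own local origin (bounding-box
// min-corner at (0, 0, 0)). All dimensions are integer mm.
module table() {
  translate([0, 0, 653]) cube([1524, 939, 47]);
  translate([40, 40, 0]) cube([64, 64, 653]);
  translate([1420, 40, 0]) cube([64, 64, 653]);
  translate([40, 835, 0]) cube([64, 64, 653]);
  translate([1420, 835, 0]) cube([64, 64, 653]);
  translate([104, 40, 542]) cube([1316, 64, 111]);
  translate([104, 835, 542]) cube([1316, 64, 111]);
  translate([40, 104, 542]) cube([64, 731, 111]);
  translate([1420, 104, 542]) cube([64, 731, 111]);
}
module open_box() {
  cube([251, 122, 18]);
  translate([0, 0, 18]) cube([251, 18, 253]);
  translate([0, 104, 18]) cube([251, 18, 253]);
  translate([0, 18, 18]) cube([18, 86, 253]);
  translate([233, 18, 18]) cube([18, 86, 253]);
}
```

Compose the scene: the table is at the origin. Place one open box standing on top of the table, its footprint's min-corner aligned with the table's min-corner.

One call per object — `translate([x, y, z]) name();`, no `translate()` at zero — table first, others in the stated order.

table();
translate([0, 0, 700]) open_box();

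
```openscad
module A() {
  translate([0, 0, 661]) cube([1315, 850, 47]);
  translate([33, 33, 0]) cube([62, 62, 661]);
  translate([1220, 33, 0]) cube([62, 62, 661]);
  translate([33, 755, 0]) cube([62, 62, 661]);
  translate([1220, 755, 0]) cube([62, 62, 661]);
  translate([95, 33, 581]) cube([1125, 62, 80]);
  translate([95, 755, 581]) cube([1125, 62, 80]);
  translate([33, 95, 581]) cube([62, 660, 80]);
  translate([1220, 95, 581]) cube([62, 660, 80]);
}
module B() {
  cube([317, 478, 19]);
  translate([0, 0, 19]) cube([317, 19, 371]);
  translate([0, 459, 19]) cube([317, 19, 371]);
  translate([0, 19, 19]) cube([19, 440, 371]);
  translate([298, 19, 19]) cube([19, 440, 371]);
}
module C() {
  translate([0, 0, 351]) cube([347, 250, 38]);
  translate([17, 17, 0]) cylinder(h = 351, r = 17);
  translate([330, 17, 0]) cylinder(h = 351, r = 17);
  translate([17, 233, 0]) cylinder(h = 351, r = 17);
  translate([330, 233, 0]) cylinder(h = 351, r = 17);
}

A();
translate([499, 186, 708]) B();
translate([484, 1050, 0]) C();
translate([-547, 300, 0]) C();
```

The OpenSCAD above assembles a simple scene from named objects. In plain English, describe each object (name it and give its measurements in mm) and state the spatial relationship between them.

A is a rectangular dining table. The top is 1315×850×47 mm with its upper surface at z = 708 mm. It stands on four 62×62 mm square legs, each inset 33 mm from the nearest pair of top edges, running from the floor to the underside of the top. Four apron rails, 62 mm thick and 80 mm tall, run between adjacent legs with their top edges flush with the underside of the top and their outer faces flush with the legs' outer faces.

B is an open storage box with external size 317×478×390 mm and wall thickness 19 mm (the base is also 19 mm thick). The base covers the whole footprint; the four walls stand on the base, with the y-facing walls full-width and the x-facing walls fitting between their inner faces.

C is a simple wooden stool: a rectangular seat 347 mm (x) by 250 mm (y), 38 mm thick, top face at z = 389 mm, on four round legs, each 34 mm in diameter. The legs rest on z = 0, each leg's axis is inset half a diameter from the nearest pair of seat edges (so the leg's bounding box is flush with the corner).

The open box is on top of the table, centred. Two stools sit around the table at the +y, −x sides.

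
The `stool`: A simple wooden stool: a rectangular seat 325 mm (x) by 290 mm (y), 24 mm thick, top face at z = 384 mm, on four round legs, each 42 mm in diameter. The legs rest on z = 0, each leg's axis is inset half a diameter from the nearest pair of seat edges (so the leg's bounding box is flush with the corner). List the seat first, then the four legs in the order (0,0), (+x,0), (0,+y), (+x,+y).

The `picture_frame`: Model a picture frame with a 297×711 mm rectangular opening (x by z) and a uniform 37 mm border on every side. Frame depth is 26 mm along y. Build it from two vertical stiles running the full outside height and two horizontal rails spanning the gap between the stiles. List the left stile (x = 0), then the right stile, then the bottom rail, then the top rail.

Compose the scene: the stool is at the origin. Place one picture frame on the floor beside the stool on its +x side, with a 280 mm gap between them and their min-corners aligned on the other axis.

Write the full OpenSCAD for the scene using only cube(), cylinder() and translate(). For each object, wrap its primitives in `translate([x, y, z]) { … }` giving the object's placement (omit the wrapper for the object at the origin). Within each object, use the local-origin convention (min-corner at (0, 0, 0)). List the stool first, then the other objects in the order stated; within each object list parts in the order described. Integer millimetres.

translate([0, 0, 360]) cube([325, 290, 24]);
translate([21, 21, 0]) cylinder(h = 360, r = 21);
translate([304, 21, 0]) cylinder(h = 360, r = 21);
translate([21, 269, 0]) cylinder(h = 360, r = 21);
translate([304, 269, 0]) cylinder(h = 360, r = 21);
translate([605, 0, 0]) {
  cube([37, 26, 785]);
  translate([334, 0, 0]) cube([37, 26, 785]);
  translate([37, 0, 0]) cube([297, 26, 37]);
  translate([37, 0, 748]) cube([297, 26, 37]);
}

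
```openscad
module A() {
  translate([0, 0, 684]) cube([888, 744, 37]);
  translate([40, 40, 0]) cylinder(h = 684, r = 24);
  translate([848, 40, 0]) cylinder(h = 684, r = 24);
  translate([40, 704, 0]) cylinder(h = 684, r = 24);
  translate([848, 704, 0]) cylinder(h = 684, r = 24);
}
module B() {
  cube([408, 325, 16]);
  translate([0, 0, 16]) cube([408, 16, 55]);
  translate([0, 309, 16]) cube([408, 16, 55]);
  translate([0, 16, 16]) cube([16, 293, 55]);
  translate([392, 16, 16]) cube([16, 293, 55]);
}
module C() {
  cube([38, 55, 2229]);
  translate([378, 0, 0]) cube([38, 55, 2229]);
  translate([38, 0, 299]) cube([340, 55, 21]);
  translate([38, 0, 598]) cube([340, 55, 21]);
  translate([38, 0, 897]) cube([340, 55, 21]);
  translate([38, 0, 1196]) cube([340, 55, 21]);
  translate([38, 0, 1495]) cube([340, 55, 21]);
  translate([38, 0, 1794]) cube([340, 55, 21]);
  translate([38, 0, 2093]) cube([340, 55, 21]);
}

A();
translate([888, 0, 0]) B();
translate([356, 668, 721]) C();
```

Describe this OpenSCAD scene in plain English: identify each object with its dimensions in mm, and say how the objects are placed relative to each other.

A is a table: top 888 mm (x) × 744 mm (y), 37 mm thick, upper face at z = 721 mm, on four round legs of 48 mm diameter, each leg's bounding box inset 16 mm from the nearest pair of top edges, running from z = 0 to the bottom of the top.

B is an open storage box with external size 408×325×71 mm and wall thickness 16 mm (the base is also 16 mm thick). The base covers the whole footprint; the four walls stand on the base, with the y-facing walls full-width and the x-facing walls fitting between their inner faces.

C is a wooden ladder with two side rails of 38×55 mm section and 2229 mm height, set 416 mm apart overall. Between them run 7 rectangular rungs (55 mm deep, 21 mm thick), front faces flush with the rails' −y face. The bottom of the first rung is 299 mm above the floor and each subsequent rung is 299 mm higher than the one below.

The open box is against the table's +x side, with their −y faces flush. The ladder is on top of the table.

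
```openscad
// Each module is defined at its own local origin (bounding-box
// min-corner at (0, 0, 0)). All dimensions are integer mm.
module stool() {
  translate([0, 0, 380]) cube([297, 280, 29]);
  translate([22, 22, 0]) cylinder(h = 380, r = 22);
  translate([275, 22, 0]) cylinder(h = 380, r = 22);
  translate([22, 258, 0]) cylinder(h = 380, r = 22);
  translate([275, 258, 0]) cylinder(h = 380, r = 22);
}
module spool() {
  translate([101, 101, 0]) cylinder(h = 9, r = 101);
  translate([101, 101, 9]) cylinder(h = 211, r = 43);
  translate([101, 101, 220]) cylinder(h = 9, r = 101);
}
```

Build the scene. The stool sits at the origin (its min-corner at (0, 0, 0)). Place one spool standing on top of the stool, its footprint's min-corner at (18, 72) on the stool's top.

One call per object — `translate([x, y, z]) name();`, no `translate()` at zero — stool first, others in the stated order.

stool();
translate([18, 72, 409]) spool();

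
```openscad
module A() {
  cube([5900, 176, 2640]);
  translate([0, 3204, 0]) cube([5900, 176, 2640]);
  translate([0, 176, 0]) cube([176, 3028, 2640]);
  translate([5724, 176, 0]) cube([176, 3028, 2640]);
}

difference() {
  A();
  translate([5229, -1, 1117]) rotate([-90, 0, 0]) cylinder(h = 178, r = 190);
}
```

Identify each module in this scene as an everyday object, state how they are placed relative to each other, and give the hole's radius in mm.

The subtracted cylinder has r = 190 mm.

A is a house frame. The house frame has a circular hole through its front wall. The hole's radius is 190 mm.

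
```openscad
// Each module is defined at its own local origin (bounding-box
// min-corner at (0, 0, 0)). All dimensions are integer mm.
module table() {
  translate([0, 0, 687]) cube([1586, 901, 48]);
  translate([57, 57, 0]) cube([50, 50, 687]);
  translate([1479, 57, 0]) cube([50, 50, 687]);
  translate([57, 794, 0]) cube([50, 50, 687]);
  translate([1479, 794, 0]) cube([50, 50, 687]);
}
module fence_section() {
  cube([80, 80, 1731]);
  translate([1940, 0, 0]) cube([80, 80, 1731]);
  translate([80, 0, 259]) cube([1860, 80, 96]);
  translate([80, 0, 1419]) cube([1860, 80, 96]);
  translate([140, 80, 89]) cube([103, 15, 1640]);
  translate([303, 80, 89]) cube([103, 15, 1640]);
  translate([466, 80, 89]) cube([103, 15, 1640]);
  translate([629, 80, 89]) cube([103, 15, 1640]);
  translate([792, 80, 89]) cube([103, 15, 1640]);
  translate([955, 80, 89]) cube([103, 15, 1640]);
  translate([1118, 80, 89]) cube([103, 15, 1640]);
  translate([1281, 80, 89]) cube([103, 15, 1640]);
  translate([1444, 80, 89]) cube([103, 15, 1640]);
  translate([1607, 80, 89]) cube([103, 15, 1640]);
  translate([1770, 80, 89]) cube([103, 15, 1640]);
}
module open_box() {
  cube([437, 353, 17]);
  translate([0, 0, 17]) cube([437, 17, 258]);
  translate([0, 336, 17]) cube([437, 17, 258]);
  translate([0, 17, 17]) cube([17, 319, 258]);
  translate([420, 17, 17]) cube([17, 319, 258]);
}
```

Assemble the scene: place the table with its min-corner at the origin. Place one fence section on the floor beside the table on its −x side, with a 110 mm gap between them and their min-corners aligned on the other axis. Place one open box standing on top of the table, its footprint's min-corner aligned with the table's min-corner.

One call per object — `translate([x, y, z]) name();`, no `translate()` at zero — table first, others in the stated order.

table();
translate([-2130, 0, 0]) fence_section();
translate([0, 0, 735]) open_box();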